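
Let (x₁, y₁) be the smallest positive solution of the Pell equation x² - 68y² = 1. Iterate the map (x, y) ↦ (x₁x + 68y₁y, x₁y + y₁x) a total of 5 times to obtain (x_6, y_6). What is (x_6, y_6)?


Step 1: Find the fundamental solution (x₁, y₁) of x² - 68y² = 1.
  Expand √68 as a continued fraction. a₀ = ⌊√68⌋ = 8; iterate m_{k+1} = d_k·a_k − m_k, d_{k+1} = (68 − m_{k+1}²)/d_k, a_{k+1} = ⌊(a₀ + m_{k+1})/d_{k+1}⌋ (starting m₀ = 0, d₀ = 1), with convergents p_k = a_k·p_{k-1} + p_{k-2}, q_k = a_k·q_{k-1} + q_{k-2} (p₋₁ = 1, q₋₁ = 0):
  k = 0: a₀ = 8; p₀/q₀ = 8/1; p₀² − 68·q₀² = 64 − 68 = -4.
  k = 1: m = 8, d = 4, a = ⌊(8 + 8)/4⌋ = 4; p/q = (4·8 + 1)/(4·1 + 0) = 33/4; p² − 68·q² = 1089 − 1088 = 1.
  The first convergent with p² − 68·q² = 1 gives the fundamental solution (x₁, y₁) = (33, 4).
Step 2: Apply the recurrence (x_{n+1}, y_{n+1}) = (x₁x_n + 68y₁y_n, x₁y_n + y₁x_n) repeatedly.
  From (x_1, y_1) = (33, 4): x_2 = 33·33 + 68·4·4 = 2177; y_2 = 33·4 + 4·33 = 264.
  From (x_2, y_2) = (2177, 264): x_3 = 33·2177 + 68·4·264 = 143649; y_3 = 33·264 + 4·2177 = 17420.
  From (x_3, y_3) = (143649, 17420): x_4 = 33·143649 + 68·4·17420 = 9478657; y_4 = 33·17420 + 4·143649 = 1149456.
  From (x_4, y_4) = (9478657, 1149456): x_5 = 33·9478657 + 68·4·1149456 = 625447713; y_5 = 33·1149456 + 4·9478657 = 75846676.
  From (x_5, y_5) = (625447713, 75846676): x_6 = 33·625447713 + 68·4·75846676 = 41270070401; y_6 = 33·75846676 + 4·625447713 = 5004731160.
Step 3: Verify x_6² - 68·y_6² = 1703218710903496300801 - 1703218710903496300800 = 1 (should be 1). ✓

(x_1, y_1) = (33, 4); (x_6, y_6) = (41270070401, 5004731160).


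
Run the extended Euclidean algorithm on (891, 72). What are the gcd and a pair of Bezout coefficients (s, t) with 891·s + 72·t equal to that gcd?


Euclidean algorithm on (891, 72) — divide until remainder is 0:
  891 = 12 · 72 + 27
  72 = 2 · 27 + 18
  27 = 1 · 18 + 9
  18 = 2 · 9 + 0
gcd(891, 72) = 9.
Track Bezout coefficients alongside the remainders: start with r₀ = 891 = a·1 + b·0 (s = 1, t = 0) and r₁ = 72 = a·0 + b·1 (s = 0, t = 1); each new remainder r_{k+1} = r_{k-1} − q_k·r_k inherits s_{k+1} = s_{k-1} − q_k·s_k, t_{k+1} = t_{k-1} − q_k·t_k, so r_k = a·s_k + b·t_k at every step:
  q = 12: r = 27, s = 1 − 12·0 = 1, t = 0 − 12·1 = -12  (check: 891·1 + 72·(-12) = 27)
  q = 2: r = 18, s = 0 − 2·1 = -2, t = 1 − 2·(-12) = 25  (check: 891·(-2) + 72·25 = 18)
  q = 1: r = 9, s = 1 − 1·(-2) = 3, t = -12 − 1·25 = -37  (check: 891·3 + 72·(-37) = 9)
The row with r = 9 (the gcd) gives the Bezout coefficients s = 3, t = -37.
Result: 891 · (3) + 72 · (-37) = 9.

gcd(891, 72) = 9; s = 3, t = -37 (check: 891·3 + 72·(-37) = 9).


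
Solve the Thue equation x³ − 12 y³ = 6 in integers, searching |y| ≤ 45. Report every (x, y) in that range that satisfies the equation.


The equation is x³ - 12y³ = 6. For fixed y, x³ = 12·y³ + 6, so a solution requires the RHS to be a perfect cube.
Strategy: iterate y from -45 to 45, compute RHS = 12·y³ + 6, and check whether it is a (positive or negative) perfect cube.
Check small values of y:
  y = 0: RHS = 6 is not a perfect cube.
  y = 1: RHS = 18 is not a perfect cube.
  y = -1: RHS = -6 is not a perfect cube.
  y = 2: RHS = 102 is not a perfect cube.
  y = -2: RHS = -90 is not a perfect cube.
  y = 3: RHS = 330 is not a perfect cube.
  y = -3: RHS = -318 is not a perfect cube.
Continuing the search up to |y| = 45 finds no solutions either.
No (x, y) in the scanned range satisfies the equation.

No integer solutions with |y| ≤ 45.


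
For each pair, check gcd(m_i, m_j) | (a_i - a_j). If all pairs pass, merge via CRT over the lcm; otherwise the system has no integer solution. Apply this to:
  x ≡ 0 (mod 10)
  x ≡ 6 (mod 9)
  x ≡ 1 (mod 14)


Moduli 10, 9, 14 are not pairwise coprime, so CRT works modulo lcm(m_i) when all pairwise compatibility conditions hold.
Pairwise compatibility: gcd(m_i, m_j) must divide a_i - a_j for every pair.
Merge one congruence at a time:
  Start: x ≡ 0 (mod 10).
  Combine with x ≡ 6 (mod 9): gcd(10, 9) = 1; 6 - 0 = 6, which IS divisible by 1, so compatible.
    Write x = 0 + 10·t and substitute into x ≡ 6 (mod 9): 10·t ≡ 6 − 0 = 6 (mod 9).
    Reduce coefficients mod 9: 1·t ≡ 6 (mod 9).
    So t ≡ 6 (mod 9).
    Then x = 0 + 10·6 = 60, valid modulo lcm(10, 9) = 90: x ≡ 60 (mod 90).
  Combine with x ≡ 1 (mod 14): gcd(90, 14) = 2, and 1 - 60 = -59 is NOT divisible by 2.
    ⇒ system is inconsistent (no integer solution).

No solution (the system is inconsistent).


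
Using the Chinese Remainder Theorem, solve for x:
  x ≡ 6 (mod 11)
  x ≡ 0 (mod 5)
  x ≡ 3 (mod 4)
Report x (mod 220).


Moduli 11, 5, 4 are pairwise coprime; by CRT there is a unique solution modulo M = 11 · 5 · 4 = 220.
Solve pairwise, accumulating the modulus:
  Start with x ≡ 6 (mod 11).
  Combine with x ≡ 0 (mod 5): since gcd(11, 5) = 1, we get a unique residue mod 55.
    Write x = 6 + 11·t and substitute into x ≡ 0 (mod 5): 11·t ≡ 0 − 6 = -6 (mod 5).
    Reduce coefficients mod 5: 1·t ≡ 4 (mod 5).
    So t ≡ 4 (mod 5).
    Then x = 6 + 11·4 = 50, valid modulo lcm(11, 5) = 55: x ≡ 50 (mod 55).
  Combine with x ≡ 3 (mod 4): since gcd(55, 4) = 1, we get a unique residue mod 220.
    Write x = 50 + 55·t and substitute into x ≡ 3 (mod 4): 55·t ≡ 3 − 50 = -47 (mod 4).
    Reduce coefficients mod 4: 3·t ≡ 1 (mod 4).
    The inverse of 3 mod 4 is 3 (since 3·3 = 9 = 2·4 + 1), so t ≡ 3·1 = 3 ≡ 3 (mod 4).
    Then x = 50 + 55·3 = 215, valid modulo lcm(55, 4) = 220: x ≡ 215 (mod 220).
Verify: 215 mod 11 = 6 ✓, 215 mod 5 = 0 ✓, 215 mod 4 = 3 ✓.

x ≡ 215 (mod 220).


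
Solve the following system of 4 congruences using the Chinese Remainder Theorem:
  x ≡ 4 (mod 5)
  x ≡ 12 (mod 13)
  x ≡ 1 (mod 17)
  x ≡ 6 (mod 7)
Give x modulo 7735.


Product of moduli M = 5 · 13 · 17 · 7 = 7735.
Merge one congruence at a time:
  Start: x ≡ 4 (mod 5).
  Combine with x ≡ 12 (mod 13); new modulus lcm = 65.
    Write x = 4 + 5·t and substitute into x ≡ 12 (mod 13): 5·t ≡ 12 − 4 = 8 (mod 13).
    The inverse of 5 mod 13 is 8 (since 5·8 = 40 = 3·13 + 1), so t ≡ 8·8 = 64 ≡ 12 (mod 13).
    Then x = 4 + 5·12 = 64, valid modulo lcm(5, 13) = 65: x ≡ 64 (mod 65).
  Combine with x ≡ 1 (mod 17); new modulus lcm = 1105.
    Write x = 64 + 65·t and substitute into x ≡ 1 (mod 17): 65·t ≡ 1 − 64 = -63 (mod 17).
    Reduce coefficients mod 17: 14·t ≡ 5 (mod 17).
    The inverse of 14 mod 17 is 11 (since 14·11 = 154 = 9·17 + 1), so t ≡ 11·5 = 55 ≡ 4 (mod 17).
    Then x = 64 + 65·4 = 324, valid modulo lcm(65, 17) = 1105: x ≡ 324 (mod 1105).
  Combine with x ≡ 6 (mod 7); new modulus lcm = 7735.
    Write x = 324 + 1105·t and substitute into x ≡ 6 (mod 7): 1105·t ≡ 6 − 324 = -318 (mod 7).
    Reduce coefficients mod 7: 6·t ≡ 4 (mod 7).
    The inverse of 6 mod 7 is 6 (since 6·6 = 36 = 5·7 + 1), so t ≡ 6·4 = 24 ≡ 3 (mod 7).
    Then x = 324 + 1105·3 = 3639, valid modulo lcm(1105, 7) = 7735: x ≡ 3639 (mod 7735).
Verify against each original: 3639 mod 5 = 4, 3639 mod 13 = 12, 3639 mod 17 = 1, 3639 mod 7 = 6.

x ≡ 3639 (mod 7735).


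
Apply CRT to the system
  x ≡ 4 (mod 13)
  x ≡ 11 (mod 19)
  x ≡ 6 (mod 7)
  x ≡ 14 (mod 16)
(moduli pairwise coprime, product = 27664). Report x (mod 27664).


Product of moduli M = 13 · 19 · 7 · 16 = 27664.
Merge one congruence at a time:
  Start: x ≡ 4 (mod 13).
  Combine with x ≡ 11 (mod 19); new modulus lcm = 247.
    Write x = 4 + 13·t and substitute into x ≡ 11 (mod 19): 13·t ≡ 11 − 4 = 7 (mod 19).
    The inverse of 13 mod 19 is 3 (since 13·3 = 39 = 2·19 + 1), so t ≡ 3·7 = 21 ≡ 2 (mod 19).
    Then x = 4 + 13·2 = 30, valid modulo lcm(13, 19) = 247: x ≡ 30 (mod 247).
  Combine with x ≡ 6 (mod 7); new modulus lcm = 1729.
    Write x = 30 + 247·t and substitute into x ≡ 6 (mod 7): 247·t ≡ 6 − 30 = -24 (mod 7).
    Reduce coefficients mod 7: 2·t ≡ 4 (mod 7).
    The inverse of 2 mod 7 is 4 (since 2·4 = 8 = 1·7 + 1), so t ≡ 4·4 = 16 ≡ 2 (mod 7).
    Then x = 30 + 247·2 = 524, valid modulo lcm(247, 7) = 1729: x ≡ 524 (mod 1729).
  Combine with x ≡ 14 (mod 16); new modulus lcm = 27664.
    Write x = 524 + 1729·t and substitute into x ≡ 14 (mod 16): 1729·t ≡ 14 − 524 = -510 (mod 16).
    Reduce coefficients mod 16: 1·t ≡ 2 (mod 16).
    So t ≡ 2 (mod 16).
    Then x = 524 + 1729·2 = 3982, valid modulo lcm(1729, 16) = 27664: x ≡ 3982 (mod 27664).
Verify against each original: 3982 mod 13 = 4, 3982 mod 19 = 11, 3982 mod 7 = 6, 3982 mod 16 = 14.

x ≡ 3982 (mod 27664).


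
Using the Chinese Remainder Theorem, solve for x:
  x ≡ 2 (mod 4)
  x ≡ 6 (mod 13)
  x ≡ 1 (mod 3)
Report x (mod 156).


Moduli 4, 13, 3 are pairwise coprime; by CRT there is a unique solution modulo M = 4 · 13 · 3 = 156.
Solve pairwise, accumulating the modulus:
  Start with x ≡ 2 (mod 4).
  Combine with x ≡ 6 (mod 13): since gcd(4, 13) = 1, we get a unique residue mod 52.
    Write x = 2 + 4·t and substitute into x ≡ 6 (mod 13): 4·t ≡ 6 − 2 = 4 (mod 13).
    The inverse of 4 mod 13 is 10 (since 4·10 = 40 = 3·13 + 1), so t ≡ 10·4 = 40 ≡ 1 (mod 13).
    Then x = 2 + 4·1 = 6, valid modulo lcm(4, 13) = 52: x ≡ 6 (mod 52).
  Combine with x ≡ 1 (mod 3): since gcd(52, 3) = 1, we get a unique residue mod 156.
    Write x = 6 + 52·t and substitute into x ≡ 1 (mod 3): 52·t ≡ 1 − 6 = -5 (mod 3).
    Reduce coefficients mod 3: 1·t ≡ 1 (mod 3).
    So t ≡ 1 (mod 3).
    Then x = 6 + 52·1 = 58, valid modulo lcm(52, 3) = 156: x ≡ 58 (mod 156).
Verify: 58 mod 4 = 2 ✓, 58 mod 13 = 6 ✓, 58 mod 3 = 1 ✓.

x ≡ 58 (mod 156).


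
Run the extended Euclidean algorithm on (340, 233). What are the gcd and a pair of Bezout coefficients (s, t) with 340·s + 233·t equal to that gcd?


Euclidean algorithm on (340, 233) — divide until remainder is 0:
  340 = 1 · 233 + 107
  233 = 2 · 107 + 19
  107 = 5 · 19 + 12
  19 = 1 · 12 + 7
  12 = 1 · 7 + 5
  7 = 1 · 5 + 2
  5 = 2 · 2 + 1
  2 = 2 · 1 + 0
gcd(340, 233) = 1.
Track Bezout coefficients alongside the remainders: start with r₀ = 340 = a·1 + b·0 (s = 1, t = 0) and r₁ = 233 = a·0 + b·1 (s = 0, t = 1); each new remainder r_{k+1} = r_{k-1} − q_k·r_k inherits s_{k+1} = s_{k-1} − q_k·s_k, t_{k+1} = t_{k-1} − q_k·t_k, so r_k = a·s_k + b·t_k at every step:
  q = 1: r = 107, s = 1 − 1·0 = 1, t = 0 − 1·1 = -1  (check: 340·1 + 233·(-1) = 107)
  q = 2: r = 19, s = 0 − 2·1 = -2, t = 1 − 2·(-1) = 3  (check: 340·(-2) + 233·3 = 19)
  q = 5: r = 12, s = 1 − 5·(-2) = 11, t = -1 − 5·3 = -16  (check: 340·11 + 233·(-16) = 12)
  q = 1: r = 7, s = -2 − 1·11 = -13, t = 3 − 1·(-16) = 19  (check: 340·(-13) + 233·19 = 7)
  q = 1: r = 5, s = 11 − 1·(-13) = 24, t = -16 − 1·19 = -35  (check: 340·24 + 233·(-35) = 5)
  q = 1: r = 2, s = -13 − 1·24 = -37, t = 19 − 1·(-35) = 54  (check: 340·(-37) + 233·54 = 2)
  q = 2: r = 1, s = 24 − 2·(-37) = 98, t = -35 − 2·54 = -143  (check: 340·98 + 233·(-143) = 1)
The row with r = 1 (the gcd) gives the Bezout coefficients s = 98, t = -143.
Result: 340 · (98) + 233 · (-143) = 1.

gcd(340, 233) = 1; s = 98, t = -143 (check: 340·98 + 233·(-143) = 1).


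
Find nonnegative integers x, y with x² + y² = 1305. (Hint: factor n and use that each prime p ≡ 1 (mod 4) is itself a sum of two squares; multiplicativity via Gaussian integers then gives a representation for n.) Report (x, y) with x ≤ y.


Step 1: Factor n = 1305 = 3^2 · 5 · 29.
Step 2: Check the mod-4 condition on each prime factor: 3 ≡ 3 (mod 4), exponent 2 (must be even); 5 ≡ 1 (mod 4), exponent 1; 29 ≡ 1 (mod 4), exponent 1.
All primes ≡ 3 (mod 4) appear to even exponent (or don't appear), so by the two-squares theorem n IS expressible as a sum of two squares.
Step 3: Build a representation. Group n = k² · m with k = 3 and m = 5 · 29 = 145 (a product of primes ≡ 1 (mod 4)); a representation of m scales to one of n via (k·x)² + (k·y)² = k²(x² + y²). Each prime p ≡ 1 (mod 4) is itself a sum of two squares; find a² by testing p − a² for a perfect square:
  5: 5 − 1² = 4 = 2² ⇒ 5 = 1² + 2².
  29: 29 − 1² = 28, 29 − 2² = 25 = 5² ⇒ 29 = 2² + 5².
  Combine using the Brahmagupta–Fibonacci identity (a² + b²)(c² + d²) = (ac − bd)² + (ad + bc)² = (ac + bd)² + (ad − bc)²:
  5 · 29 = 145: from (1² + 2²)(2² + 5²), take (1·2 − 2·5, 1·5 + 2·2) = (2 − 10, 5 + 4) = (-8, 9); dropping signs (only squares matter) gives (8, 9); check 8² + 9² = 64 + 81 = 145 ✓.
  Scale by k = 3: (3·8, 3·9) = (24, 27).
Step 4: Order so x ≤ y and verify: 24² + 27² = 576 + 729 = 1305 = n. ✓

n = 1305 = 24² + 27² (one valid representation with x ≤ y).


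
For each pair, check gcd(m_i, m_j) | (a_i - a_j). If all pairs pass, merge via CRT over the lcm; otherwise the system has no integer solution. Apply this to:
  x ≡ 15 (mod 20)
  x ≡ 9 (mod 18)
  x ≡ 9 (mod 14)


Moduli 20, 18, 14 are not pairwise coprime, so CRT works modulo lcm(m_i) when all pairwise compatibility conditions hold.
Pairwise compatibility: gcd(m_i, m_j) must divide a_i - a_j for every pair.
Merge one congruence at a time:
  Start: x ≡ 15 (mod 20).
  Combine with x ≡ 9 (mod 18): gcd(20, 18) = 2; 9 - 15 = -6, which IS divisible by 2, so compatible.
    Write x = 15 + 20·t and substitute into x ≡ 9 (mod 18): 20·t ≡ 9 − 15 = -6 (mod 18).
    Divide the congruence (and modulus) by g = 2: 10·t ≡ -3 (mod 9).
    Reduce coefficients mod 9: 1·t ≡ 6 (mod 9).
    So t ≡ 6 (mod 9).
    Then x = 15 + 20·6 = 135, valid modulo lcm(20, 18) = 180: x ≡ 135 (mod 180).
  Combine with x ≡ 9 (mod 14): gcd(180, 14) = 2; 9 - 135 = -126, which IS divisible by 2, so compatible.
    Write x = 135 + 180·t and substitute into x ≡ 9 (mod 14): 180·t ≡ 9 − 135 = -126 (mod 14).
    Divide the congruence (and modulus) by g = 2: 90·t ≡ -63 (mod 7).
    Reduce coefficients mod 7: 6·t ≡ 0 (mod 7).
    The inverse of 6 mod 7 is 6 (since 6·6 = 36 = 5·7 + 1), so t ≡ 6·0 = 0 ≡ 0 (mod 7).
    Then x = 135 + 180·0 = 135, valid modulo lcm(180, 14) = 1260: x ≡ 135 (mod 1260).
Verify: 135 mod 20 = 15, 135 mod 18 = 9, 135 mod 14 = 9.

x ≡ 135 (mod 1260).


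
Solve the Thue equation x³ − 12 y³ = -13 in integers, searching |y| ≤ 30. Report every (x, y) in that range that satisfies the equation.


The equation is x³ - 12y³ = -13. For fixed y, x³ = 12·y³ − 13, so a solution requires the RHS to be a perfect cube.
Strategy: iterate y from -30 to 30, compute RHS = 12·y³ − 13, and check whether it is a (positive or negative) perfect cube.
Check small values of y:
  y = 0: RHS = -13 is not a perfect cube.
  y = 1: RHS = -1 = (-1)³ ⇒ x = -1 works.
  y = -1: RHS = -25 is not a perfect cube.
  y = 2: RHS = 83 is not a perfect cube.
  y = -2: RHS = -109 is not a perfect cube.
  y = 3: RHS = 311 is not a perfect cube.
  y = -3: RHS = -337 is not a perfect cube.
Continuing the search up to |y| = 30 finds no further solutions beyond those listed.
Collected solutions: (-1, 1).

Solutions (with |y| ≤ 30): (-1, 1).


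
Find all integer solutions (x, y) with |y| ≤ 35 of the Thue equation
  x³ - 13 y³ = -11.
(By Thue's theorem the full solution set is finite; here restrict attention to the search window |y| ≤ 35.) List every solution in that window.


The equation is x³ - 13y³ = -11. For fixed y, x³ = 13·y³ − 11, so a solution requires the RHS to be a perfect cube.
Strategy: iterate y from -35 to 35, compute RHS = 13·y³ − 11, and check whether it is a (positive or negative) perfect cube.
Check small values of y:
  y = 0: RHS = -11 is not a perfect cube.
  y = 1: RHS = 2 is not a perfect cube.
  y = -1: RHS = -24 is not a perfect cube.
  y = 2: RHS = 93 is not a perfect cube.
  y = -2: RHS = -115 is not a perfect cube.
  y = 3: RHS = 340 is not a perfect cube.
  y = -3: RHS = -362 is not a perfect cube.
Continuing the search up to |y| = 35 finds no solutions either.
No (x, y) in the scanned range satisfies the equation.

No integer solutions with |y| ≤ 35.


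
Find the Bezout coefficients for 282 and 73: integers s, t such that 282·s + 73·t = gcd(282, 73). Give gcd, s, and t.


Euclidean algorithm on (282, 73) — divide until remainder is 0:
  282 = 3 · 73 + 63
  73 = 1 · 63 + 10
  63 = 6 · 10 + 3
  10 = 3 · 3 + 1
  3 = 3 · 1 + 0
gcd(282, 73) = 1.
Track Bezout coefficients alongside the remainders: start with r₀ = 282 = a·1 + b·0 (s = 1, t = 0) and r₁ = 73 = a·0 + b·1 (s = 0, t = 1); each new remainder r_{k+1} = r_{k-1} − q_k·r_k inherits s_{k+1} = s_{k-1} − q_k·s_k, t_{k+1} = t_{k-1} − q_k·t_k, so r_k = a·s_k + b·t_k at every step:
  q = 3: r = 63, s = 1 − 3·0 = 1, t = 0 − 3·1 = -3  (check: 282·1 + 73·(-3) = 63)
  q = 1: r = 10, s = 0 − 1·1 = -1, t = 1 − 1·(-3) = 4  (check: 282·(-1) + 73·4 = 10)
  q = 6: r = 3, s = 1 − 6·(-1) = 7, t = -3 − 6·4 = -27  (check: 282·7 + 73·(-27) = 3)
  q = 3: r = 1, s = -1 − 3·7 = -22, t = 4 − 3·(-27) = 85  (check: 282·(-22) + 73·85 = 1)
The row with r = 1 (the gcd) gives the Bezout coefficients s = -22, t = 85.
Result: 282 · (-22) + 73 · (85) = 1.

gcd(282, 73) = 1; s = -22, t = 85 (check: 282·(-22) + 73·85 = 1).


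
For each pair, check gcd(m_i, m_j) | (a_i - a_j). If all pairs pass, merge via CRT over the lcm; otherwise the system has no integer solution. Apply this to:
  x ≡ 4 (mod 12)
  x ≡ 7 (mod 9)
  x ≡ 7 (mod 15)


Moduli 12, 9, 15 are not pairwise coprime, so CRT works modulo lcm(m_i) when all pairwise compatibility conditions hold.
Pairwise compatibility: gcd(m_i, m_j) must divide a_i - a_j for every pair.
Merge one congruence at a time:
  Start: x ≡ 4 (mod 12).
  Combine with x ≡ 7 (mod 9): gcd(12, 9) = 3; 7 - 4 = 3, which IS divisible by 3, so compatible.
    Write x = 4 + 12·t and substitute into x ≡ 7 (mod 9): 12·t ≡ 7 − 4 = 3 (mod 9).
    Divide the congruence (and modulus) by g = 3: 4·t ≡ 1 (mod 3).
    Reduce coefficients mod 3: 1·t ≡ 1 (mod 3).
    So t ≡ 1 (mod 3).
    Then x = 4 + 12·1 = 16, valid modulo lcm(12, 9) = 36: x ≡ 16 (mod 36).
  Combine with x ≡ 7 (mod 15): gcd(36, 15) = 3; 7 - 16 = -9, which IS divisible by 3, so compatible.
    Write x = 16 + 36·t and substitute into x ≡ 7 (mod 15): 36·t ≡ 7 − 16 = -9 (mod 15).
    Divide the congruence (and modulus) by g = 3: 12·t ≡ -3 (mod 5).
    Reduce coefficients mod 5: 2·t ≡ 2 (mod 5).
    The inverse of 2 mod 5 is 3 (since 2·3 = 6 = 1·5 + 1), so t ≡ 3·2 = 6 ≡ 1 (mod 5).
    Then x = 16 + 36·1 = 52, valid modulo lcm(36, 15) = 180: x ≡ 52 (mod 180).
Verify: 52 mod 12 = 4, 52 mod 9 = 7, 52 mod 15 = 7.

x ≡ 52 (mod 180).


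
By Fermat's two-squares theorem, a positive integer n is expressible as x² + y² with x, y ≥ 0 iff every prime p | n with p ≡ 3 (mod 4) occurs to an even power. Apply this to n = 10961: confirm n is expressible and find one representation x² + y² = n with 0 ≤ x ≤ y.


Step 1: Factor n = 10961 = 97 · 113.
Step 2: Check the mod-4 condition on each prime factor: 97 ≡ 1 (mod 4), exponent 1; 113 ≡ 1 (mod 4), exponent 1.
All primes ≡ 3 (mod 4) appear to even exponent (or don't appear), so by the two-squares theorem n IS expressible as a sum of two squares.
Step 3: Build a representation. Here n = 97 · 113 is a product of primes ≡ 1 (mod 4). Each prime p ≡ 1 (mod 4) is itself a sum of two squares; find a² by testing p − a² for a perfect square:
  97: 97 − 1² = 96, 97 − 2² = 93, 97 − 3² = 88, 97 − 4² = 81 = 9² ⇒ 97 = 4² + 9².
  113: 113 − 1² = 112, 113 − 2² = 109, 113 − 3² = 104, 113 − 4² = 97, 113 − 5² = 88, 113 − 6² = 77, 113 − 7² = 64 = 8² ⇒ 113 = 7² + 8².
  Combine using the Brahmagupta–Fibonacci identity (a² + b²)(c² + d²) = (ac − bd)² + (ad + bc)² = (ac + bd)² + (ad − bc)²:
  97 · 113 = 10961: from (4² + 9²)(7² + 8²), take (4·7 − 9·8, 4·8 + 9·7) = (28 − 72, 32 + 63) = (-44, 95); dropping signs (only squares matter) gives (44, 95); check 44² + 95² = 1936 + 9025 = 10961 ✓.
Step 4: Order so x ≤ y and verify: 44² + 95² = 1936 + 9025 = 10961 = n. ✓

n = 10961 = 44² + 95² (one valid representation with x ≤ y).


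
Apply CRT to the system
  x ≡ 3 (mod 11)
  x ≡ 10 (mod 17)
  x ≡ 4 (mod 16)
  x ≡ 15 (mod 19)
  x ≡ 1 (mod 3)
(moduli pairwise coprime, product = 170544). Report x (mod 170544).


Product of moduli M = 11 · 17 · 16 · 19 · 3 = 170544.
Merge one congruence at a time:
  Start: x ≡ 3 (mod 11).
  Combine with x ≡ 10 (mod 17); new modulus lcm = 187.
    Write x = 3 + 11·t and substitute into x ≡ 10 (mod 17): 11·t ≡ 10 − 3 = 7 (mod 17).
    The inverse of 11 mod 17 is 14 (since 11·14 = 154 = 9·17 + 1), so t ≡ 14·7 = 98 ≡ 13 (mod 17).
    Then x = 3 + 11·13 = 146, valid modulo lcm(11, 17) = 187: x ≡ 146 (mod 187).
  Combine with x ≡ 4 (mod 16); new modulus lcm = 2992.
    Write x = 146 + 187·t and substitute into x ≡ 4 (mod 16): 187·t ≡ 4 − 146 = -142 (mod 16).
    Reduce coefficients mod 16: 11·t ≡ 2 (mod 16).
    The inverse of 11 mod 16 is 3 (since 11·3 = 33 = 2·16 + 1), so t ≡ 3·2 = 6 ≡ 6 (mod 16).
    Then x = 146 + 187·6 = 1268, valid modulo lcm(187, 16) = 2992: x ≡ 1268 (mod 2992).
  Combine with x ≡ 15 (mod 19); new modulus lcm = 56848.
    Write x = 1268 + 2992·t and substitute into x ≡ 15 (mod 19): 2992·t ≡ 15 − 1268 = -1253 (mod 19).
    Reduce coefficients mod 19: 9·t ≡ 1 (mod 19).
    The inverse of 9 mod 19 is 17 (since 9·17 = 153 = 8·19 + 1), so t ≡ 17·1 = 17 ≡ 17 (mod 19).
    Then x = 1268 + 2992·17 = 52132, valid modulo lcm(2992, 19) = 56848: x ≡ 52132 (mod 56848).
  Combine with x ≡ 1 (mod 3); new modulus lcm = 170544.
    Write x = 52132 + 56848·t and substitute into x ≡ 1 (mod 3): 56848·t ≡ 1 − 52132 = -52131 (mod 3).
    Reduce coefficients mod 3: 1·t ≡ 0 (mod 3).
    So t ≡ 0 (mod 3).
    Then x = 52132 + 56848·0 = 52132, valid modulo lcm(56848, 3) = 170544: x ≡ 52132 (mod 170544).
Verify against each original: 52132 mod 11 = 3, 52132 mod 17 = 10, 52132 mod 16 = 4, 52132 mod 19 = 15, 52132 mod 3 = 1.

x ≡ 52132 (mod 170544).


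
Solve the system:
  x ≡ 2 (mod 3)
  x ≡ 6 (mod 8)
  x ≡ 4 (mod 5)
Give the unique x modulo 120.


Moduli 3, 8, 5 are pairwise coprime; by CRT there is a unique solution modulo M = 3 · 8 · 5 = 120.
Solve pairwise, accumulating the modulus:
  Start with x ≡ 2 (mod 3).
  Combine with x ≡ 6 (mod 8): since gcd(3, 8) = 1, we get a unique residue mod 24.
    Write x = 2 + 3·t and substitute into x ≡ 6 (mod 8): 3·t ≡ 6 − 2 = 4 (mod 8).
    The inverse of 3 mod 8 is 3 (since 3·3 = 9 = 1·8 + 1), so t ≡ 3·4 = 12 ≡ 4 (mod 8).
    Then x = 2 + 3·4 = 14, valid modulo lcm(3, 8) = 24: x ≡ 14 (mod 24).
  Combine with x ≡ 4 (mod 5): since gcd(24, 5) = 1, we get a unique residue mod 120.
    Write x = 14 + 24·t and substitute into x ≡ 4 (mod 5): 24·t ≡ 4 − 14 = -10 (mod 5).
    Reduce coefficients mod 5: 4·t ≡ 0 (mod 5).
    The inverse of 4 mod 5 is 4 (since 4·4 = 16 = 3·5 + 1), so t ≡ 4·0 = 0 ≡ 0 (mod 5).
    Then x = 14 + 24·0 = 14, valid modulo lcm(24, 5) = 120: x ≡ 14 (mod 120).
Verify: 14 mod 3 = 2 ✓, 14 mod 8 = 6 ✓, 14 mod 5 = 4 ✓.

x ≡ 14 (mod 120).


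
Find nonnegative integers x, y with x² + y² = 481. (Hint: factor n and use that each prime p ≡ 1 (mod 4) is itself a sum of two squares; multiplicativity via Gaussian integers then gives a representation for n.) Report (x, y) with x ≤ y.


Step 1: Factor n = 481 = 13 · 37.
Step 2: Check the mod-4 condition on each prime factor: 13 ≡ 1 (mod 4), exponent 1; 37 ≡ 1 (mod 4), exponent 1.
All primes ≡ 3 (mod 4) appear to even exponent (or don't appear), so by the two-squares theorem n IS expressible as a sum of two squares.
Step 3: Build a representation. Here n = 13 · 37 is a product of primes ≡ 1 (mod 4). Each prime p ≡ 1 (mod 4) is itself a sum of two squares; find a² by testing p − a² for a perfect square:
  13: 13 − 1² = 12, 13 − 2² = 9 = 3² ⇒ 13 = 2² + 3².
  37: 37 − 1² = 36 = 6² ⇒ 37 = 1² + 6².
  Combine using the Brahmagupta–Fibonacci identity (a² + b²)(c² + d²) = (ac − bd)² + (ad + bc)² = (ac + bd)² + (ad − bc)²:
  13 · 37 = 481: from (2² + 3²)(1² + 6²), take (2·1 − 3·6, 2·6 + 3·1) = (2 − 18, 12 + 3) = (-16, 15); dropping signs (only squares matter) gives (16, 15); check 16² + 15² = 256 + 225 = 481 ✓.
Step 4: Order so x ≤ y and verify: 15² + 16² = 225 + 256 = 481 = n. ✓

n = 481 = 15² + 16² (one valid representation with x ≤ y).


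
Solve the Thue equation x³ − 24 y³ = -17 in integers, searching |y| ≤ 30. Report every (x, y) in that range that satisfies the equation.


The equation is x³ - 24y³ = -17. For fixed y, x³ = 24·y³ − 17, so a solution requires the RHS to be a perfect cube.
Strategy: iterate y from -30 to 30, compute RHS = 24·y³ − 17, and check whether it is a (positive or negative) perfect cube.
Check small values of y:
  y = 0: RHS = -17 is not a perfect cube.
  y = 1: RHS = 7 is not a perfect cube.
  y = -1: RHS = -41 is not a perfect cube.
  y = 2: RHS = 175 is not a perfect cube.
  y = -2: RHS = -209 is not a perfect cube.
  y = 3: RHS = 631 is not a perfect cube.
  y = -3: RHS = -665 is not a perfect cube.
Continuing the search up to |y| = 30 finds no solutions either.
No (x, y) in the scanned range satisfies the equation.

No integer solutions with |y| ≤ 30.


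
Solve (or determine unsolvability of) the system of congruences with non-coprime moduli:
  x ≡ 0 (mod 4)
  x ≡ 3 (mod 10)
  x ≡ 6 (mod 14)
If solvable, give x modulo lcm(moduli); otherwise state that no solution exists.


Moduli 4, 10, 14 are not pairwise coprime, so CRT works modulo lcm(m_i) when all pairwise compatibility conditions hold.
Pairwise compatibility: gcd(m_i, m_j) must divide a_i - a_j for every pair.
Merge one congruence at a time:
  Start: x ≡ 0 (mod 4).
  Combine with x ≡ 3 (mod 10): gcd(4, 10) = 2, and 3 - 0 = 3 is NOT divisible by 2.
    ⇒ system is inconsistent (no integer solution).

No solution (the system is inconsistent).


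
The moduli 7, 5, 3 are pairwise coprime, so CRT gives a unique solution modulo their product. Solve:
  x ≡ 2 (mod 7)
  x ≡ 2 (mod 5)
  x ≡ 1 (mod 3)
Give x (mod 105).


Moduli 7, 5, 3 are pairwise coprime; by CRT there is a unique solution modulo M = 7 · 5 · 3 = 105.
Solve pairwise, accumulating the modulus:
  Start with x ≡ 2 (mod 7).
  Combine with x ≡ 2 (mod 5): since gcd(7, 5) = 1, we get a unique residue mod 35.
    Write x = 2 + 7·t and substitute into x ≡ 2 (mod 5): 7·t ≡ 2 − 2 = 0 (mod 5).
    Reduce coefficients mod 5: 2·t ≡ 0 (mod 5).
    The inverse of 2 mod 5 is 3 (since 2·3 = 6 = 1·5 + 1), so t ≡ 3·0 = 0 ≡ 0 (mod 5).
    Then x = 2 + 7·0 = 2, valid modulo lcm(7, 5) = 35: x ≡ 2 (mod 35).
  Combine with x ≡ 1 (mod 3): since gcd(35, 3) = 1, we get a unique residue mod 105.
    Write x = 2 + 35·t and substitute into x ≡ 1 (mod 3): 35·t ≡ 1 − 2 = -1 (mod 3).
    Reduce coefficients mod 3: 2·t ≡ 2 (mod 3).
    The inverse of 2 mod 3 is 2 (since 2·2 = 4 = 1·3 + 1), so t ≡ 2·2 = 4 ≡ 1 (mod 3).
    Then x = 2 + 35·1 = 37, valid modulo lcm(35, 3) = 105: x ≡ 37 (mod 105).
Verify: 37 mod 7 = 2 ✓, 37 mod 5 = 2 ✓, 37 mod 3 = 1 ✓.

x ≡ 37 (mod 105).


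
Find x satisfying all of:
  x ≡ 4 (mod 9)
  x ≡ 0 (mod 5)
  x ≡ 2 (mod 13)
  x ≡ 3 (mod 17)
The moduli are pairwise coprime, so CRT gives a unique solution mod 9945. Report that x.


Product of moduli M = 9 · 5 · 13 · 17 = 9945.
Merge one congruence at a time:
  Start: x ≡ 4 (mod 9).
  Combine with x ≡ 0 (mod 5); new modulus lcm = 45.
    Write x = 4 + 9·t and substitute into x ≡ 0 (mod 5): 9·t ≡ 0 − 4 = -4 (mod 5).
    Reduce coefficients mod 5: 4·t ≡ 1 (mod 5).
    The inverse of 4 mod 5 is 4 (since 4·4 = 16 = 3·5 + 1), so t ≡ 4·1 = 4 ≡ 4 (mod 5).
    Then x = 4 + 9·4 = 40, valid modulo lcm(9, 5) = 45: x ≡ 40 (mod 45).
  Combine with x ≡ 2 (mod 13); new modulus lcm = 585.
    Write x = 40 + 45·t and substitute into x ≡ 2 (mod 13): 45·t ≡ 2 − 40 = -38 (mod 13).
    Reduce coefficients mod 13: 6·t ≡ 1 (mod 13).
    The inverse of 6 mod 13 is 11 (since 6·11 = 66 = 5·13 + 1), so t ≡ 11·1 = 11 ≡ 11 (mod 13).
    Then x = 40 + 45·11 = 535, valid modulo lcm(45, 13) = 585: x ≡ 535 (mod 585).
  Combine with x ≡ 3 (mod 17); new modulus lcm = 9945.
    Write x = 535 + 585·t and substitute into x ≡ 3 (mod 17): 585·t ≡ 3 − 535 = -532 (mod 17).
    Reduce coefficients mod 17: 7·t ≡ 12 (mod 17).
    The inverse of 7 mod 17 is 5 (since 7·5 = 35 = 2·17 + 1), so t ≡ 5·12 = 60 ≡ 9 (mod 17).
    Then x = 535 + 585·9 = 5800, valid modulo lcm(585, 17) = 9945: x ≡ 5800 (mod 9945).
Verify against each original: 5800 mod 9 = 4, 5800 mod 5 = 0, 5800 mod 13 = 2, 5800 mod 17 = 3.

x ≡ 5800 (mod 9945).


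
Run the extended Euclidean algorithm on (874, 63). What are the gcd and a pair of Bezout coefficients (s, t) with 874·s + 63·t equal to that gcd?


Euclidean algorithm on (874, 63) — divide until remainder is 0:
  874 = 13 · 63 + 55
  63 = 1 · 55 + 8
  55 = 6 · 8 + 7
  8 = 1 · 7 + 1
  7 = 7 · 1 + 0
gcd(874, 63) = 1.
Track Bezout coefficients alongside the remainders: start with r₀ = 874 = a·1 + b·0 (s = 1, t = 0) and r₁ = 63 = a·0 + b·1 (s = 0, t = 1); each new remainder r_{k+1} = r_{k-1} − q_k·r_k inherits s_{k+1} = s_{k-1} − q_k·s_k, t_{k+1} = t_{k-1} − q_k·t_k, so r_k = a·s_k + b·t_k at every step:
  q = 13: r = 55, s = 1 − 13·0 = 1, t = 0 − 13·1 = -13  (check: 874·1 + 63·(-13) = 55)
  q = 1: r = 8, s = 0 − 1·1 = -1, t = 1 − 1·(-13) = 14  (check: 874·(-1) + 63·14 = 8)
  q = 6: r = 7, s = 1 − 6·(-1) = 7, t = -13 − 6·14 = -97  (check: 874·7 + 63·(-97) = 7)
  q = 1: r = 1, s = -1 − 1·7 = -8, t = 14 − 1·(-97) = 111  (check: 874·(-8) + 63·111 = 1)
The row with r = 1 (the gcd) gives the Bezout coefficients s = -8, t = 111.
Result: 874 · (-8) + 63 · (111) = 1.

gcd(874, 63) = 1; s = -8, t = 111 (check: 874·(-8) + 63·111 = 1).


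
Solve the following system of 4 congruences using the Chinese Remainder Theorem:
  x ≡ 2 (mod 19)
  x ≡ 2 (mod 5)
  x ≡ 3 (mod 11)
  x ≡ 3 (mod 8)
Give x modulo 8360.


Product of moduli M = 19 · 5 · 11 · 8 = 8360.
Merge one congruence at a time:
  Start: x ≡ 2 (mod 19).
  Combine with x ≡ 2 (mod 5); new modulus lcm = 95.
    Write x = 2 + 19·t and substitute into x ≡ 2 (mod 5): 19·t ≡ 2 − 2 = 0 (mod 5).
    Reduce coefficients mod 5: 4·t ≡ 0 (mod 5).
    The inverse of 4 mod 5 is 4 (since 4·4 = 16 = 3·5 + 1), so t ≡ 4·0 = 0 ≡ 0 (mod 5).
    Then x = 2 + 19·0 = 2, valid modulo lcm(19, 5) = 95: x ≡ 2 (mod 95).
  Combine with x ≡ 3 (mod 11); new modulus lcm = 1045.
    Write x = 2 + 95·t and substitute into x ≡ 3 (mod 11): 95·t ≡ 3 − 2 = 1 (mod 11).
    Reduce coefficients mod 11: 7·t ≡ 1 (mod 11).
    The inverse of 7 mod 11 is 8 (since 7·8 = 56 = 5·11 + 1), so t ≡ 8·1 = 8 ≡ 8 (mod 11).
    Then x = 2 + 95·8 = 762, valid modulo lcm(95, 11) = 1045: x ≡ 762 (mod 1045).
  Combine with x ≡ 3 (mod 8); new modulus lcm = 8360.
    Write x = 762 + 1045·t and substitute into x ≡ 3 (mod 8): 1045·t ≡ 3 − 762 = -759 (mod 8).
    Reduce coefficients mod 8: 5·t ≡ 1 (mod 8).
    The inverse of 5 mod 8 is 5 (since 5·5 = 25 = 3·8 + 1), so t ≡ 5·1 = 5 ≡ 5 (mod 8).
    Then x = 762 + 1045·5 = 5987, valid modulo lcm(1045, 8) = 8360: x ≡ 5987 (mod 8360).
Verify against each original: 5987 mod 19 = 2, 5987 mod 5 = 2, 5987 mod 11 = 3, 5987 mod 8 = 3.

x ≡ 5987 (mod 8360).


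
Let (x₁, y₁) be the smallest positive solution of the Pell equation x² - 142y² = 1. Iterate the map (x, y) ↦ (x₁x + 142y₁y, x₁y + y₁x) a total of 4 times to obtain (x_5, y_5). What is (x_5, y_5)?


Step 1: Find the fundamental solution (x₁, y₁) of x² - 142y² = 1.
  Expand √142 as a continued fraction. a₀ = ⌊√142⌋ = 11; iterate m_{k+1} = d_k·a_k − m_k, d_{k+1} = (142 − m_{k+1}²)/d_k, a_{k+1} = ⌊(a₀ + m_{k+1})/d_{k+1}⌋ (starting m₀ = 0, d₀ = 1), with convergents p_k = a_k·p_{k-1} + p_{k-2}, q_k = a_k·q_{k-1} + q_{k-2} (p₋₁ = 1, q₋₁ = 0):
  k = 0: a₀ = 11; p₀/q₀ = 11/1; p₀² − 142·q₀² = 121 − 142 = -21.
  k = 1: m = 11, d = 21, a = ⌊(11 + 11)/21⌋ = 1; p/q = (1·11 + 1)/(1·1 + 0) = 12/1; p² − 142·q² = 144 − 142 = 2.
  k = 2: m = 10, d = 2, a = ⌊(11 + 10)/2⌋ = 10; p/q = (10·12 + 11)/(10·1 + 1) = 131/11; p² − 142·q² = 17161 − 17182 = -21.
  k = 3: m = 10, d = 21, a = ⌊(11 + 10)/21⌋ = 1; p/q = (1·131 + 12)/(1·11 + 1) = 143/12; p² − 142·q² = 20449 − 20448 = 1.
  The first convergent with p² − 142·q² = 1 gives the fundamental solution (x₁, y₁) = (143, 12).
Step 2: Apply the recurrence (x_{n+1}, y_{n+1}) = (x₁x_n + 142y₁y_n, x₁y_n + y₁x_n) repeatedly.
  From (x_1, y_1) = (143, 12): x_2 = 143·143 + 142·12·12 = 40897; y_2 = 143·12 + 12·143 = 3432.
  From (x_2, y_2) = (40897, 3432): x_3 = 143·40897 + 142·12·3432 = 11696399; y_3 = 143·3432 + 12·40897 = 981540.
  From (x_3, y_3) = (11696399, 981540): x_4 = 143·11696399 + 142·12·981540 = 3345129217; y_4 = 143·981540 + 12·11696399 = 280717008.
  From (x_4, y_4) = (3345129217, 280717008): x_5 = 143·3345129217 + 142·12·280717008 = 956695259663; y_5 = 143·280717008 + 12·3345129217 = 80284082748.
Step 3: Verify x_5² - 142·y_5² = 915265819861654994873569 - 915265819861654994873568 = 1 (should be 1). ✓

(x_1, y_1) = (143, 12); (x_5, y_5) = (956695259663, 80284082748).


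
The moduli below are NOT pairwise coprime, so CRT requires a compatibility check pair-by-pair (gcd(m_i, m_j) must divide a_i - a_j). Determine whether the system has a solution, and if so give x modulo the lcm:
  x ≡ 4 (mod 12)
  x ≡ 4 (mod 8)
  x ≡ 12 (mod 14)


Moduli 12, 8, 14 are not pairwise coprime, so CRT works modulo lcm(m_i) when all pairwise compatibility conditions hold.
Pairwise compatibility: gcd(m_i, m_j) must divide a_i - a_j for every pair.
Merge one congruence at a time:
  Start: x ≡ 4 (mod 12).
  Combine with x ≡ 4 (mod 8): gcd(12, 8) = 4; 4 - 4 = 0, which IS divisible by 4, so compatible.
    Write x = 4 + 12·t and substitute into x ≡ 4 (mod 8): 12·t ≡ 4 − 4 = 0 (mod 8).
    Divide the congruence (and modulus) by g = 4: 3·t ≡ 0 (mod 2).
    Reduce coefficients mod 2: 1·t ≡ 0 (mod 2).
    So t ≡ 0 (mod 2).
    Then x = 4 + 12·0 = 4, valid modulo lcm(12, 8) = 24: x ≡ 4 (mod 24).
  Combine with x ≡ 12 (mod 14): gcd(24, 14) = 2; 12 - 4 = 8, which IS divisible by 2, so compatible.
    Write x = 4 + 24·t and substitute into x ≡ 12 (mod 14): 24·t ≡ 12 − 4 = 8 (mod 14).
    Divide the congruence (and modulus) by g = 2: 12·t ≡ 4 (mod 7).
    Reduce coefficients mod 7: 5·t ≡ 4 (mod 7).
    The inverse of 5 mod 7 is 3 (since 5·3 = 15 = 2·7 + 1), so t ≡ 3·4 = 12 ≡ 5 (mod 7).
    Then x = 4 + 24·5 = 124, valid modulo lcm(24, 14) = 168: x ≡ 124 (mod 168).
Verify: 124 mod 12 = 4, 124 mod 8 = 4, 124 mod 14 = 12.

x ≡ 124 (mod 168).


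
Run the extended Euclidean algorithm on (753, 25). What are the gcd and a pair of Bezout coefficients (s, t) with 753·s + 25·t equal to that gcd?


Euclidean algorithm on (753, 25) — divide until remainder is 0:
  753 = 30 · 25 + 3
  25 = 8 · 3 + 1
  3 = 3 · 1 + 0
gcd(753, 25) = 1.
Track Bezout coefficients alongside the remainders: start with r₀ = 753 = a·1 + b·0 (s = 1, t = 0) and r₁ = 25 = a·0 + b·1 (s = 0, t = 1); each new remainder r_{k+1} = r_{k-1} − q_k·r_k inherits s_{k+1} = s_{k-1} − q_k·s_k, t_{k+1} = t_{k-1} − q_k·t_k, so r_k = a·s_k + b·t_k at every step:
  q = 30: r = 3, s = 1 − 30·0 = 1, t = 0 − 30·1 = -30  (check: 753·1 + 25·(-30) = 3)
  q = 8: r = 1, s = 0 − 8·1 = -8, t = 1 − 8·(-30) = 241  (check: 753·(-8) + 25·241 = 1)
The row with r = 1 (the gcd) gives the Bezout coefficients s = -8, t = 241.
Result: 753 · (-8) + 25 · (241) = 1.

gcd(753, 25) = 1; s = -8, t = 241 (check: 753·(-8) + 25·241 = 1).


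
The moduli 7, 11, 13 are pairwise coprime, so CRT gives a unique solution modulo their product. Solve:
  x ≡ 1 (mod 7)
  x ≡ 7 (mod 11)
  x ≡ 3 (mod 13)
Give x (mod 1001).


Moduli 7, 11, 13 are pairwise coprime; by CRT there is a unique solution modulo M = 7 · 11 · 13 = 1001.
Solve pairwise, accumulating the modulus:
  Start with x ≡ 1 (mod 7).
  Combine with x ≡ 7 (mod 11): since gcd(7, 11) = 1, we get a unique residue mod 77.
    Write x = 1 + 7·t and substitute into x ≡ 7 (mod 11): 7·t ≡ 7 − 1 = 6 (mod 11).
    The inverse of 7 mod 11 is 8 (since 7·8 = 56 = 5·11 + 1), so t ≡ 8·6 = 48 ≡ 4 (mod 11).
    Then x = 1 + 7·4 = 29, valid modulo lcm(7, 11) = 77: x ≡ 29 (mod 77).
  Combine with x ≡ 3 (mod 13): since gcd(77, 13) = 1, we get a unique residue mod 1001.
    Write x = 29 + 77·t and substitute into x ≡ 3 (mod 13): 77·t ≡ 3 − 29 = -26 (mod 13).
    Reduce coefficients mod 13: 12·t ≡ 0 (mod 13).
    The inverse of 12 mod 13 is 12 (since 12·12 = 144 = 11·13 + 1), so t ≡ 12·0 = 0 ≡ 0 (mod 13).
    Then x = 29 + 77·0 = 29, valid modulo lcm(77, 13) = 1001: x ≡ 29 (mod 1001).
Verify: 29 mod 7 = 1 ✓, 29 mod 11 = 7 ✓, 29 mod 13 = 3 ✓.

x ≡ 29 (mod 1001).


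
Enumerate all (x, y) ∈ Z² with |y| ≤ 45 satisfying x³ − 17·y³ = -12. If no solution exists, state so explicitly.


The equation is x³ - 17y³ = -12. For fixed y, x³ = 17·y³ − 12, so a solution requires the RHS to be a perfect cube.
Strategy: iterate y from -45 to 45, compute RHS = 17·y³ − 12, and check whether it is a (positive or negative) perfect cube.
Check small values of y:
  y = 0: RHS = -12 is not a perfect cube.
  y = 1: RHS = 5 is not a perfect cube.
  y = -1: RHS = -29 is not a perfect cube.
  y = 2: RHS = 124 is not a perfect cube.
  y = -2: RHS = -148 is not a perfect cube.
  y = 3: RHS = 447 is not a perfect cube.
  y = -3: RHS = -471 is not a perfect cube.
Continuing the search up to |y| = 45 finds no solutions either.
No (x, y) in the scanned range satisfies the equation.

No integer solutions with |y| ≤ 45.


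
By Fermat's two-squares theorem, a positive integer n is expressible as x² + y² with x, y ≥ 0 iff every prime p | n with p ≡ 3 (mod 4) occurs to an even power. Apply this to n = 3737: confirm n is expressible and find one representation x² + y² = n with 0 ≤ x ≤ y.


Step 1: Factor n = 3737 = 37 · 101.
Step 2: Check the mod-4 condition on each prime factor: 37 ≡ 1 (mod 4), exponent 1; 101 ≡ 1 (mod 4), exponent 1.
All primes ≡ 3 (mod 4) appear to even exponent (or don't appear), so by the two-squares theorem n IS expressible as a sum of two squares.
Step 3: Build a representation. Here n = 37 · 101 is a product of primes ≡ 1 (mod 4). Each prime p ≡ 1 (mod 4) is itself a sum of two squares; find a² by testing p − a² for a perfect square:
  37: 37 − 1² = 36 = 6² ⇒ 37 = 1² + 6².
  101: 101 − 1² = 100 = 10² ⇒ 101 = 1² + 10².
  Combine using the Brahmagupta–Fibonacci identity (a² + b²)(c² + d²) = (ac − bd)² + (ad + bc)² = (ac + bd)² + (ad − bc)²:
  37 · 101 = 3737: from (1² + 6²)(1² + 10²), take (1·1 − 6·10, 1·10 + 6·1) = (1 − 60, 10 + 6) = (-59, 16); dropping signs (only squares matter) gives (59, 16); check 59² + 16² = 3481 + 256 = 3737 ✓.
Step 4: Order so x ≤ y and verify: 16² + 59² = 256 + 3481 = 3737 = n. ✓

n = 3737 = 16² + 59² (one valid representation with x ≤ y).


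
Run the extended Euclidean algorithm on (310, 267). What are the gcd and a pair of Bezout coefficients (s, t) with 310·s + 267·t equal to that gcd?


Euclidean algorithm on (310, 267) — divide until remainder is 0:
  310 = 1 · 267 + 43
  267 = 6 · 43 + 9
  43 = 4 · 9 + 7
  9 = 1 · 7 + 2
  7 = 3 · 2 + 1
  2 = 2 · 1 + 0
gcd(310, 267) = 1.
Track Bezout coefficients alongside the remainders: start with r₀ = 310 = a·1 + b·0 (s = 1, t = 0) and r₁ = 267 = a·0 + b·1 (s = 0, t = 1); each new remainder r_{k+1} = r_{k-1} − q_k·r_k inherits s_{k+1} = s_{k-1} − q_k·s_k, t_{k+1} = t_{k-1} − q_k·t_k, so r_k = a·s_k + b·t_k at every step:
  q = 1: r = 43, s = 1 − 1·0 = 1, t = 0 − 1·1 = -1  (check: 310·1 + 267·(-1) = 43)
  q = 6: r = 9, s = 0 − 6·1 = -6, t = 1 − 6·(-1) = 7  (check: 310·(-6) + 267·7 = 9)
  q = 4: r = 7, s = 1 − 4·(-6) = 25, t = -1 − 4·7 = -29  (check: 310·25 + 267·(-29) = 7)
  q = 1: r = 2, s = -6 − 1·25 = -31, t = 7 − 1·(-29) = 36  (check: 310·(-31) + 267·36 = 2)
  q = 3: r = 1, s = 25 − 3·(-31) = 118, t = -29 − 3·36 = -137  (check: 310·118 + 267·(-137) = 1)
The row with r = 1 (the gcd) gives the Bezout coefficients s = 118, t = -137.
Result: 310 · (118) + 267 · (-137) = 1.

gcd(310, 267) = 1; s = 118, t = -137 (check: 310·118 + 267·(-137) = 1).
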